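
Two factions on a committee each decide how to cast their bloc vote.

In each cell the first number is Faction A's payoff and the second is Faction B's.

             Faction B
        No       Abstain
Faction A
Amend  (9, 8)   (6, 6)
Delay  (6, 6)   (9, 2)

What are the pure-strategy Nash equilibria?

The unique pure-strategy Nash equilibrium is (Amend, No).

For each player, find the best response to each opponent profile; mutual best responses are the pure NE.
Faction A against No: payoffs 9, 6 → best response Amend.
Faction A against Abstain: payoffs 6, 9 → best response Delay.
Faction B against Amend: payoffs 8, 6 → best response No.
Faction B against Delay: payoffs 6, 2 → best response No.
Mutual best responses: (Amend, No).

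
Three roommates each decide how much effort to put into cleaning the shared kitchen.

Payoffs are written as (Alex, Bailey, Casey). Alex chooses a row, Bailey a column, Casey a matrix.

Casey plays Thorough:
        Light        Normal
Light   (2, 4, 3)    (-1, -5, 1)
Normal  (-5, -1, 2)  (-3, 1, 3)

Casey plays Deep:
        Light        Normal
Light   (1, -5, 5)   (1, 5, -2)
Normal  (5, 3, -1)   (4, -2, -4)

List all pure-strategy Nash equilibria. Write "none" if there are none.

This game has no pure Nash equilibrium.

Alex against (Light, Thorough): payoffs 2, -5 → best response Light.
Alex against (Light, Deep): payoffs 1, 5 → best response Normal.
Alex against (Normal, Thorough): payoffs -1, -3 → best response Light.
Alex against (Normal, Deep): payoffs 1, 4 → best response Normal.
Bailey against (Light, Thorough): payoffs 4, -5 → best response Light.
Bailey against (Light, Deep): payoffs -5, 5 → best response Normal.
Bailey against (Normal, Thorough): payoffs -1, 1 → best response Normal.
Bailey against (Normal, Deep): payoffs 3, -2 → best response Light.
Casey against (Light, Light): payoffs 3, 5 → best response Deep.
Casey against (Light, Normal): payoffs 1, -2 → best response Thorough.
Casey against (Normal, Light): payoffs 2, -1 → best response Thorough.
Casey against (Normal, Normal): payoffs 3, -4 → best response Thorough.
No profile is a mutual best response for all players.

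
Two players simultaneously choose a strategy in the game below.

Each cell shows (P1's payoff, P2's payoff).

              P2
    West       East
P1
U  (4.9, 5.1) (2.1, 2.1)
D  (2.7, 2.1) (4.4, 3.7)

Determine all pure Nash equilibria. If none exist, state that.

The pure Nash equilibria are (U, West), (D, East).

P1 against West: payoffs 4.9, 2.7 → best response U.
P1 against East: payoffs 2.1, 4.4 → best response D.
P2 against U: payoffs 5.1, 2.1 → best response West.
P2 against D: payoffs 2.1, 3.7 → best response East.
Mutual best responses: (U, West); (D, East).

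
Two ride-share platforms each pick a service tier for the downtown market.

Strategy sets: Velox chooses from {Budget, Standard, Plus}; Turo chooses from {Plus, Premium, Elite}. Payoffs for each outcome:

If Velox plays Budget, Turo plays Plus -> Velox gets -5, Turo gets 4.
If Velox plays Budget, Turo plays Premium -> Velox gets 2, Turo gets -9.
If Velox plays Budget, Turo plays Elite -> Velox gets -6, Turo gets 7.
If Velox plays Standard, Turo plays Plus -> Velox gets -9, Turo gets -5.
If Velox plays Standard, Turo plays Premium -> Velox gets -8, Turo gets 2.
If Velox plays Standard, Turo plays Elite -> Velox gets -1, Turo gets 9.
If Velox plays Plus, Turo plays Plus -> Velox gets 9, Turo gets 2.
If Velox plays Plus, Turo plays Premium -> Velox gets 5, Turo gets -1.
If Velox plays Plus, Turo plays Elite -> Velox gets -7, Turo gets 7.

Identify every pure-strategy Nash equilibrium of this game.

Pure NE: (Standard, Elite)

For each strategy profile, look for a profitable unilateral deviation.
(Budget, Plus): Velox can switch to Plus (-5 → 9). Not NE.
(Budget, Premium): Velox can switch to Plus (2 → 5). Not NE.
(Budget, Elite): Velox can switch to Standard (-6 → -1). Not NE.
(Standard, Plus): Velox can switch to Budget (-9 → -5). Not NE.
(Standard, Premium): Velox can switch to Budget (-8 → 2). Not NE.
(Standard, Elite): Velox gets -1, best alternative -6; Turo gets 9, best alternative 2. No profitable deviation — NE.
(Plus, Plus): Turo can switch to Elite (2 → 7). Not NE.
(Plus, Premium): Turo can switch to Plus (-1 → 2). Not NE.
(Plus, Elite): Velox can switch to Budget (-7 → -6). Not NE.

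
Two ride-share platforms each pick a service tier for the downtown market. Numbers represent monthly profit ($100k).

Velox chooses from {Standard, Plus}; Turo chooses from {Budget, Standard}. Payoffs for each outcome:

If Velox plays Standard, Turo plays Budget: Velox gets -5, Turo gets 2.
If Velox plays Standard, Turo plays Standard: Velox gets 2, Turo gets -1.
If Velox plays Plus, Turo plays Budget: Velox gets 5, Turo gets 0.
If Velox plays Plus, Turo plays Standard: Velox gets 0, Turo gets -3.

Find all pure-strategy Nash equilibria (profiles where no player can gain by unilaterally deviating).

Velox against Budget: payoffs -5, 5 → best response Plus.
Velox against Standard: payoffs 2, 0 → best response Standard.
Turo against Standard: payoffs 2, -1 → best response Budget.
Turo against Plus: payoffs 0, -3 → best response Budget.
Mutual best responses: (Plus, Budget).

The unique pure-strategy Nash equilibrium is (Plus, Budget).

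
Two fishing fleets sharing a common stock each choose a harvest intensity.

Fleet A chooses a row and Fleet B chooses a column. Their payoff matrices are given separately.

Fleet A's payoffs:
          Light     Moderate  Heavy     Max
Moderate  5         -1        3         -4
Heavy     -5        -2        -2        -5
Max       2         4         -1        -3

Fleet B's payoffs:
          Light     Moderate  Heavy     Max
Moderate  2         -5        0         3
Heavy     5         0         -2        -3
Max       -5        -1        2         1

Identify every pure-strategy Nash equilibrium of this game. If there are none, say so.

(Moderate, Light): Fleet B can switch to Max (2 → 3). Not NE.
(Moderate, Moderate): Fleet A can switch to Max (-1 → 4). Not NE.
(Moderate, Heavy): Fleet B can switch to Light (0 → 2). Not NE.
(Moderate, Max): Fleet A can switch to Max (-4 → -3). Not NE.
(Heavy, Light): Fleet A can switch to Moderate (-5 → 5). Not NE.
(Heavy, Moderate): Fleet A can switch to Moderate (-2 → -1). Not NE.
(The remaining 6 profiles each have a profitable deviation by the same check.)

This game has no pure Nash equilibrium.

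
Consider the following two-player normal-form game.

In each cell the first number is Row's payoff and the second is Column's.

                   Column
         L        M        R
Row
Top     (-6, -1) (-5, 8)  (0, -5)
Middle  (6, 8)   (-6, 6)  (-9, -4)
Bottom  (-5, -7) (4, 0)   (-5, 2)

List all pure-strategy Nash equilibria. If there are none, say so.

Row against L: payoffs -6, 6, -5 → best response Middle.
Row against M: payoffs -5, -6, 4 → best response Bottom.
Row against R: payoffs 0, -9, -5 → best response Top.
Column against Top: payoffs -1, 8, -5 → best response M.
Column against Middle: payoffs 8, 6, -4 → best response L.
Column against Bottom: payoffs -7, 0, 2 → best response R.
Mutual best responses: (Middle, L).

(Middle, L)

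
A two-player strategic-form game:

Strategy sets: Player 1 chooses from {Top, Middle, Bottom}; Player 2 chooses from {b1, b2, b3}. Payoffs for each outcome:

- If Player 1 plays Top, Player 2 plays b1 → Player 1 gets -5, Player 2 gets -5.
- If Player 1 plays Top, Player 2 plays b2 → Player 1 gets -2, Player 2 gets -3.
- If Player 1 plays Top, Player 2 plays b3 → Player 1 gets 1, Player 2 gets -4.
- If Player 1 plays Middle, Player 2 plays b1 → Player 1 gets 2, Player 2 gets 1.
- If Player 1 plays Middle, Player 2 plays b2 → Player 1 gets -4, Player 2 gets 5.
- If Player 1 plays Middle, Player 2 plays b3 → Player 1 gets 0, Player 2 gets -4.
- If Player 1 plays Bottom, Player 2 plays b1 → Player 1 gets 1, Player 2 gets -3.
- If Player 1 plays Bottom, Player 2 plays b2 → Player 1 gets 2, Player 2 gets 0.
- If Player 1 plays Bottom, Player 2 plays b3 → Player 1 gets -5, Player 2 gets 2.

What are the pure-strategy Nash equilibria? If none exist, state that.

No pure-strategy Nash equilibrium.

Player 1 against b1: payoffs -5, 2, 1 → best response Middle.
Player 1 against b2: payoffs -2, -4, 2 → best response Bottom.
Player 1 against b3: payoffs 1, 0, -5 → best response Top.
Player 2 against Top: payoffs -5, -3, -4 → best response b2.
Player 2 against Middle: payoffs 1, 5, -4 → best response b2.
Player 2 against Bottom: payoffs -3, 0, 2 → best response b3.
No profile is a mutual best response for all players.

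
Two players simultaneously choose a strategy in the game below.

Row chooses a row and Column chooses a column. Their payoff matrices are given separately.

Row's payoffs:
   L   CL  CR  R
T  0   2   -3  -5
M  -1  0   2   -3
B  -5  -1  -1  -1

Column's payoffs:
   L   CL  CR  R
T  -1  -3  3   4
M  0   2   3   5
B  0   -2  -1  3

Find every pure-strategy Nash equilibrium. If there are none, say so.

Pure NE: (B, R)

Row against L: payoffs 0, -1, -5 → best response T.
Row against CL: payoffs 2, 0, -1 → best response T.
Row against CR: payoffs -3, 2, -1 → best response M.
Row against R: payoffs -5, -3, -1 → best response B.
Column against T: payoffs -1, -3, 3, 4 → best response R.
Column against M: payoffs 0, 2, 3, 5 → best response R.
Column against B: payoffs 0, -2, -1, 3 → best response R.
Mutual best responses: (B, R).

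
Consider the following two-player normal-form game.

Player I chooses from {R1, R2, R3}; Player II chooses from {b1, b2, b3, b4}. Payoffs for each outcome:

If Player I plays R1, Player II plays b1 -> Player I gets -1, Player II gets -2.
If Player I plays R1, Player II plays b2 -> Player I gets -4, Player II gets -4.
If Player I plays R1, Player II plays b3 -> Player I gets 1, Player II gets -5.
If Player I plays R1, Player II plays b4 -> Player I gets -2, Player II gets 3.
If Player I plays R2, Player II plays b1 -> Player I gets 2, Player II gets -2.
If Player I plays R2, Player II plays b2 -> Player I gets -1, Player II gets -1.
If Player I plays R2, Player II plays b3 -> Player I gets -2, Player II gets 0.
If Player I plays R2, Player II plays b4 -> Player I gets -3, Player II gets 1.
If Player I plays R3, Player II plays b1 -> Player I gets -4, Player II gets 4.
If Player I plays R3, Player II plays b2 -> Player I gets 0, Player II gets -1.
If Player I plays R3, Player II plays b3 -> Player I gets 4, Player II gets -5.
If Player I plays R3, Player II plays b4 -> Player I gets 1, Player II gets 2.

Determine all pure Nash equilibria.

For each strategy profile, look for a profitable unilateral deviation.
(R1, b1): Player I can switch to R2 (-1 → 2). Not NE.
(R1, b2): Player I can switch to R2 (-4 → -1). Not NE.
(R1, b3): Player I can switch to R3 (1 → 4). Not NE.
(R1, b4): Player I can switch to R3 (-2 → 1). Not NE.
(R2, b1): Player II can switch to b2 (-2 → -1). Not NE.
(R2, b2): Player I can switch to R3 (-1 → 0). Not NE.
(R2, b3): Player I can switch to R1 (-2 → 1). Not NE.
(R2, b4): Player I can switch to R1 (-3 → -2). Not NE.
(R3, b1): Player I can switch to R1 (-4 → -1). Not NE.
(R3, b2): Player II can switch to b1 (-1 → 4). Not NE.
(The remaining 2 profiles each have a profitable deviation by the same check.)

There is no pure-strategy Nash equilibrium.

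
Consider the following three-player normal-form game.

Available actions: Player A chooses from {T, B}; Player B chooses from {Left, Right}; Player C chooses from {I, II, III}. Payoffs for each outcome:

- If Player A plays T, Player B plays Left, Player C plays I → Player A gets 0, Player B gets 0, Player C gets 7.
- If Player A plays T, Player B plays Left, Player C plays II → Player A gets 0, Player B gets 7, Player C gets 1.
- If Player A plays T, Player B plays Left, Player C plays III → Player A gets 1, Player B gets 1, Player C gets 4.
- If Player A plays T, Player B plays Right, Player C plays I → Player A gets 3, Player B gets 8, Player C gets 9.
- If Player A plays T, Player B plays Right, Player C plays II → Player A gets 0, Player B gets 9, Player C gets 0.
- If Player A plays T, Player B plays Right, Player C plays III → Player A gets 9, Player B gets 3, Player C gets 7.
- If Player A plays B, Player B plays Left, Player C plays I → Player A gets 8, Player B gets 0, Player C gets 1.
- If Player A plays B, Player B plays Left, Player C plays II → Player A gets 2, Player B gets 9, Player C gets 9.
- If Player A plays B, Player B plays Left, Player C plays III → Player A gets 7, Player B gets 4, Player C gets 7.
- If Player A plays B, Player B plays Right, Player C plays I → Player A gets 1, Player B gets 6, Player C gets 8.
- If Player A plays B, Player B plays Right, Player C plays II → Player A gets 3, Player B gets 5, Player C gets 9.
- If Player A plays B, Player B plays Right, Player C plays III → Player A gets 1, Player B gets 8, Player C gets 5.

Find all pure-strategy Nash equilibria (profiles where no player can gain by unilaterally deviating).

The pure Nash equilibria are (T, Right, I); (B, Left, II).

Player A against (Left, I): payoffs 0, 8 → best response B.
Player A against (Left, II): payoffs 0, 2 → best response B.
Player A against (Left, III): payoffs 1, 7 → best response B.
Player A against (Right, I): payoffs 3, 1 → best response T.
Player A against (Right, II): payoffs 0, 3 → best response B.
Player A against (Right, III): payoffs 9, 1 → best response T.
Player B against (T, I): payoffs 0, 8 → best response Right.
Player B against (T, II): payoffs 7, 9 → best response Right.
Player B against (T, III): payoffs 1, 3 → best response Right.
Player B against (B, I): payoffs 0, 6 → best response Right.
Player B against (B, II): payoffs 9, 5 → best response Left.
Player B against (B, III): payoffs 4, 8 → best response Right.
Player C against (T, Left): payoffs 7, 1, 4 → best response I.
Player C against (T, Right): payoffs 9, 0, 7 → best response I.
Player C against (B, Left): payoffs 1, 9, 7 → best response II.
Player C against (B, Right): payoffs 8, 9, 5 → best response II.
Mutual best responses: (T, Right, I); (B, Left, II).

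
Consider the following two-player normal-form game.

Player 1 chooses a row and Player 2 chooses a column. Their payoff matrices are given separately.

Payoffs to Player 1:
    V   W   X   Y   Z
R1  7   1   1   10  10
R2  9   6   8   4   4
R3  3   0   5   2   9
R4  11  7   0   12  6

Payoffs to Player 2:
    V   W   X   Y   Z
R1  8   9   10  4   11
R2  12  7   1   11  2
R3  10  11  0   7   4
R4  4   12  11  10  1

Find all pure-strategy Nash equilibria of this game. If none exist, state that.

Pure-strategy Nash equilibria: (R1, Z) and (R4, W)

Check each profile: it is a Nash equilibrium iff no player can strictly gain by switching unilaterally.
(R1, V): Player 1 can switch to R2 (7 → 9). Not NE.
(R1, W): Player 1 can switch to R2 (1 → 6). Not NE.
(R1, X): Player 1 can switch to R2 (1 → 8). Not NE.
(R1, Y): Player 1 can switch to R4 (10 → 12). Not NE.
(R1, Z): Player 1 gets 10, best alternative 9; Player 2 gets 11, best alternative 10. No profitable deviation — NE.
(R2, V): Player 1 can switch to R4 (9 → 11). Not NE.
(R2, W): Player 1 can switch to R4 (6 → 7). Not NE.
(R2, X): Player 2 can switch to V (1 → 12). Not NE.
(R2, Y): Player 1 can switch to R1 (4 → 10). Not NE.
(R4, W): Player 1 gets 7, best alternative 6; Player 2 gets 12, best alternative 11. No profitable deviation — NE.
(The remaining 10 profiles each have a profitable deviation by the same check.)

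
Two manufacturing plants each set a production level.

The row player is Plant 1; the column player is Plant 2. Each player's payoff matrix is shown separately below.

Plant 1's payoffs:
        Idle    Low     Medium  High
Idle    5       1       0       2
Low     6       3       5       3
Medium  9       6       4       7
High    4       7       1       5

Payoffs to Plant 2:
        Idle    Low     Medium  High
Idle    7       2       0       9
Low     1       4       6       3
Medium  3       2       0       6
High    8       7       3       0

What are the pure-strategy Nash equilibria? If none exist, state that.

(Low, Medium) and (Medium, High)

For each player, find the best response to each opponent profile; mutual best responses are the pure NE.
Plant 1 against Idle: payoffs 5, 6, 9, 4 → best response Medium.
Plant 1 against Low: payoffs 1, 3, 6, 7 → best response High.
Plant 1 against Medium: payoffs 0, 5, 4, 1 → best response Low.
Plant 1 against High: payoffs 2, 3, 7, 5 → best response Medium.
Plant 2 against Idle: payoffs 7, 2, 0, 9 → best response High.
Plant 2 against Low: payoffs 1, 4, 6, 3 → best response Medium.
Plant 2 against Medium: payoffs 3, 2, 0, 6 → best response High.
Plant 2 against High: payoffs 8, 7, 3, 0 → best response Idle.
Mutual best responses: (Low, Medium); (Medium, High).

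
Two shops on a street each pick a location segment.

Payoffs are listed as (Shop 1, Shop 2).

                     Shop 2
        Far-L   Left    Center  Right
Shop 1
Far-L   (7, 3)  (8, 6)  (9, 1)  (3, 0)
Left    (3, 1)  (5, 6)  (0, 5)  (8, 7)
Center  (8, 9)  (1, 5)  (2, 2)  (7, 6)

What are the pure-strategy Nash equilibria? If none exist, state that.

Shop 1 against Far-L: payoffs 7, 3, 8 → best response Center.
Shop 1 against Left: payoffs 8, 5, 1 → best response Far-L.
Shop 1 against Center: payoffs 9, 0, 2 → best response Far-L.
Shop 1 against Right: payoffs 3, 8, 7 → best response Left.
Shop 2 against Far-L: payoffs 3, 6, 1, 0 → best response Left.
Shop 2 against Left: payoffs 1, 6, 5, 7 → best response Right.
Shop 2 against Center: payoffs 9, 5, 2, 6 → best response Far-L.
Mutual best responses: (Far-L, Left); (Left, Right); (Center, Far-L).

The pure Nash equilibria are (Far-L, Left) and (Left, Right) and (Center, Far-L).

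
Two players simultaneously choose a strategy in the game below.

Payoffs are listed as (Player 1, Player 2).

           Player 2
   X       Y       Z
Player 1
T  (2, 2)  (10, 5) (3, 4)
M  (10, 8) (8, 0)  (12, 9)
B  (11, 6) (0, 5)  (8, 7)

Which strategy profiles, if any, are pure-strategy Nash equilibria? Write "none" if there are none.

The pure Nash equilibria are (T, Y) and (M, Z).

Player 1 against X: payoffs 2, 10, 11 → best response B.
Player 1 against Y: payoffs 10, 8, 0 → best response T.
Player 1 against Z: payoffs 3, 12, 8 → best response M.
Player 2 against T: payoffs 2, 5, 4 → best response Y.
Player 2 against M: payoffs 8, 0, 9 → best response Z.
Player 2 against B: payoffs 6, 5, 7 → best response Z.
Mutual best responses: (T, Y); (M, Z).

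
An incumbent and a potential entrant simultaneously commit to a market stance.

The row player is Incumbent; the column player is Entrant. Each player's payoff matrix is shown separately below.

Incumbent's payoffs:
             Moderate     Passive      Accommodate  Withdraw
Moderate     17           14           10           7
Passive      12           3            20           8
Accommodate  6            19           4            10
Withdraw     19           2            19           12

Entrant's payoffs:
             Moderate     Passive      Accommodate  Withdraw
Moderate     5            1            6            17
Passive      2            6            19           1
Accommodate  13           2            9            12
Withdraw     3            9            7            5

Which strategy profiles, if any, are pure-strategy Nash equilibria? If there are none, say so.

Pure NE: (Passive, Accommodate)

(Moderate, Moderate): Incumbent can switch to Withdraw (17 → 19). Not NE.
(Moderate, Passive): Incumbent can switch to Accommodate (14 → 19). Not NE.
(Moderate, Accommodate): Incumbent can switch to Passive (10 → 20). Not NE.
(Moderate, Withdraw): Incumbent can switch to Passive (7 → 8). Not NE.
(Passive, Moderate): Incumbent can switch to Moderate (12 → 17). Not NE.
(Passive, Passive): Incumbent can switch to Moderate (3 → 14). Not NE.
(Passive, Accommodate): Incumbent gets 20, best alternative 19; Entrant gets 19, best alternative 6. No profitable deviation — NE.
(The remaining 9 profiles each have a profitable deviation by the same check.)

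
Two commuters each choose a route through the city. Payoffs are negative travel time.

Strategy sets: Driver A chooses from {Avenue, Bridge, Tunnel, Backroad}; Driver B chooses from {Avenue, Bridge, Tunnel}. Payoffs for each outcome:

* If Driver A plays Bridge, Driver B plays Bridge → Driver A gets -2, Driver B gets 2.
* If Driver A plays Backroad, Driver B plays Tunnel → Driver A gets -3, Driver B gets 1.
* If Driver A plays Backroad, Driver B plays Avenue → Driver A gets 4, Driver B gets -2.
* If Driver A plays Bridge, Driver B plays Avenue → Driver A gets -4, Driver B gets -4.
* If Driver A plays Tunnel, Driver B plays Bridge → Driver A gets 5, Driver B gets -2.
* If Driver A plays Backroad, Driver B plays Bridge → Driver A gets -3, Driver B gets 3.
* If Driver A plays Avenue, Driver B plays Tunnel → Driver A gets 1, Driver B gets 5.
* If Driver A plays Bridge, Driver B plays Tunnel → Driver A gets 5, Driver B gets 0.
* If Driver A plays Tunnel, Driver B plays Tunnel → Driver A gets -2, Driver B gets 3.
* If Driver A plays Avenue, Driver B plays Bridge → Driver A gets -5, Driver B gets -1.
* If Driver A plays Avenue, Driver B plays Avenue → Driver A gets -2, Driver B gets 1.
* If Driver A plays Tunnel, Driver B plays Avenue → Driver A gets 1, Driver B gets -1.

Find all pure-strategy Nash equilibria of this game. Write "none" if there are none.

none

For each strategy profile, look for a profitable unilateral deviation.
(Avenue, Avenue): Driver A can switch to Tunnel (-2 → 1). Not NE.
(Avenue, Bridge): Driver A can switch to Bridge (-5 → -2). Not NE.
(Avenue, Tunnel): Driver A can switch to Bridge (1 → 5). Not NE.
(Bridge, Avenue): Driver A can switch to Avenue (-4 → -2). Not NE.
(Bridge, Bridge): Driver A can switch to Tunnel (-2 → 5). Not NE.
(Bridge, Tunnel): Driver B can switch to Bridge (0 → 2). Not NE.
(Tunnel, Avenue): Driver A can switch to Backroad (1 → 4). Not NE.
(Tunnel, Bridge): Driver B can switch to Avenue (-2 → -1). Not NE.
(Tunnel, Tunnel): Driver A can switch to Avenue (-2 → 1). Not NE.
(Backroad, Avenue): Driver B can switch to Bridge (-2 → 3). Not NE.
(Backroad, Bridge): Driver A can switch to Bridge (-3 → -2). Not NE.
(Backroad, Tunnel): Driver A can switch to Avenue (-3 → 1). Not NE.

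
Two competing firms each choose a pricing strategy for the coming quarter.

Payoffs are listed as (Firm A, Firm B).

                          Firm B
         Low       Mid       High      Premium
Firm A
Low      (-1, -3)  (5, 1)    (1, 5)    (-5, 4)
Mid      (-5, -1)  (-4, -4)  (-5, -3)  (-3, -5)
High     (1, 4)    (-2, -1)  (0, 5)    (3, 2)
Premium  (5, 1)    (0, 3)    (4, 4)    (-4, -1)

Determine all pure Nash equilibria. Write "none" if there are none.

The unique pure-strategy Nash equilibrium is (Premium, High).

Firm A against Low: payoffs -1, -5, 1, 5 → best response Premium.
Firm A against Mid: payoffs 5, -4, -2, 0 → best response Low.
Firm A against High: payoffs 1, -5, 0, 4 → best response Premium.
Firm A against Premium: payoffs -5, -3, 3, -4 → best response High.
Firm B against Low: payoffs -3, 1, 5, 4 → best response High.
Firm B against Mid: payoffs -1, -4, -3, -5 → best response Low.
Firm B against High: payoffs 4, -1, 5, 2 → best response High.
Firm B against Premium: payoffs 1, 3, 4, -1 → best response High.
Mutual best responses: (Premium, High).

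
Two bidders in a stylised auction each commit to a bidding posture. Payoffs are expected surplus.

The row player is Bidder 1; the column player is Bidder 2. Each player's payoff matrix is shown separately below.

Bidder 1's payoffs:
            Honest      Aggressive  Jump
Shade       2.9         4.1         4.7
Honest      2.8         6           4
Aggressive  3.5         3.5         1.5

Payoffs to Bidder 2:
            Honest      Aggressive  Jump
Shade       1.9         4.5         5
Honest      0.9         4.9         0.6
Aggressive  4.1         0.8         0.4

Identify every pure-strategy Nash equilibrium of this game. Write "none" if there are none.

Mark each player's best response to every combination of opponents' strategies; a profile where every player is best-responding is a pure Nash equilibrium.
Bidder 1 against Honest: payoffs 2.9, 2.8, 3.5 → best response Aggressive.
Bidder 1 against Aggressive: payoffs 4.1, 6, 3.5 → best response Honest.
Bidder 1 against Jump: payoffs 4.7, 4, 1.5 → best response Shade.
Bidder 2 against Shade: payoffs 1.9, 4.5, 5 → best response Jump.
Bidder 2 against Honest: payoffs 0.9, 4.9, 0.6 → best response Aggressive.
Bidder 2 against Aggressive: payoffs 4.1, 0.8, 0.4 → best response Honest.
Mutual best responses: (Shade, Jump); (Honest, Aggressive); (Aggressive, Honest).

(Shade, Jump); (Honest, Aggressive); (Aggressive, Honest)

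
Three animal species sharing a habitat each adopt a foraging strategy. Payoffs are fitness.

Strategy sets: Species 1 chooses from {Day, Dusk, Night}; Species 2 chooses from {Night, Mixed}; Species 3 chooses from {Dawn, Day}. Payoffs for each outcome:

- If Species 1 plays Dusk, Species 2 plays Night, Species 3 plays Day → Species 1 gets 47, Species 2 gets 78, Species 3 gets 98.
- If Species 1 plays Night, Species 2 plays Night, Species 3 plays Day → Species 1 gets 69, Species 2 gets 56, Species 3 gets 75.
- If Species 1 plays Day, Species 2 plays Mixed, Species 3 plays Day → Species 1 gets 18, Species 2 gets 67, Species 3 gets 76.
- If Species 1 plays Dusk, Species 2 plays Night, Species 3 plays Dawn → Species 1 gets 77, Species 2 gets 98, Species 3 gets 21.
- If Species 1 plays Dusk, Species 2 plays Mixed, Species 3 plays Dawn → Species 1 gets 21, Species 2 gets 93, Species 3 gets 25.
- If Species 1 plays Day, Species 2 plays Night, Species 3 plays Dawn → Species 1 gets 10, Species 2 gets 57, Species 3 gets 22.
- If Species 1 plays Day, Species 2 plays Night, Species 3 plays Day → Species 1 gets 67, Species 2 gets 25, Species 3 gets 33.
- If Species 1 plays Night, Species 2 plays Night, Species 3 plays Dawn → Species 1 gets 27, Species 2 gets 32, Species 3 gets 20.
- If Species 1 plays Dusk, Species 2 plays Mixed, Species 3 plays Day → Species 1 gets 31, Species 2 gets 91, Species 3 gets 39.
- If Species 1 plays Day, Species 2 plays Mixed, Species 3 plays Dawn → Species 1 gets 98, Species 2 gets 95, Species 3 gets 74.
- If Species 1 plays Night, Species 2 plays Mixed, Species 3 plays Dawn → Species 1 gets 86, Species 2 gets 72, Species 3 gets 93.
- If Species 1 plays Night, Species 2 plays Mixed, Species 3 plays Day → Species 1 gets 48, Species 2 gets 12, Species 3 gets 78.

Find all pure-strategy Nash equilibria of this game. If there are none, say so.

The unique pure-strategy Nash equilibrium is (Night, Night, Day).

Species 1 against (Night, Dawn): payoffs 10, 77, 27 → best response Dusk.
Species 1 against (Night, Day): payoffs 67, 47, 69 → best response Night.
Species 1 against (Mixed, Dawn): payoffs 98, 21, 86 → best response Day.
Species 1 against (Mixed, Day): payoffs 18, 31, 48 → best response Night.
Species 2 against (Day, Dawn): payoffs 57, 95 → best response Mixed.
Species 2 against (Day, Day): payoffs 25, 67 → best response Mixed.
Species 2 against (Dusk, Dawn): payoffs 98, 93 → best response Night.
Species 2 against (Dusk, Day): payoffs 78, 91 → best response Mixed.
Species 2 against (Night, Dawn): payoffs 32, 72 → best response Mixed.
Species 2 against (Night, Day): payoffs 56, 12 → best response Night.
Species 3 against (Day, Night): payoffs 22, 33 → best response Day.
Species 3 against (Day, Mixed): payoffs 74, 76 → best response Day.
Species 3 against (Dusk, Night): payoffs 21, 98 → best response Day.
Species 3 against (Dusk, Mixed): payoffs 25, 39 → best response Day.
Species 3 against (Night, Night): payoffs 20, 75 → best response Day.
Species 3 against (Night, Mixed): payoffs 93, 78 → best response Dawn.
Mutual best responses: (Night, Night, Day).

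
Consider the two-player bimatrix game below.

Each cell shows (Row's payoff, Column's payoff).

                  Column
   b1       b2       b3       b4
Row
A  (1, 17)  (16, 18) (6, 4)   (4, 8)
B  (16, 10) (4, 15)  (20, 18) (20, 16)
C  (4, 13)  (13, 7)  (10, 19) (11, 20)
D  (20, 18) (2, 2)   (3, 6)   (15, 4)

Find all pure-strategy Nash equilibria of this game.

The pure Nash equilibria are (A, b2) and (B, b3) and (D, b1).

For each player, find the best response to each opponent profile; mutual best responses are the pure NE.
Row against b1: payoffs 1, 16, 4, 20 → best response D.
Row against b2: payoffs 16, 4, 13, 2 → best response A.
Row against b3: payoffs 6, 20, 10, 3 → best response B.
Row against b4: payoffs 4, 20, 11, 15 → best response B.
Column against A: payoffs 17, 18, 4, 8 → best response b2.
Column against B: payoffs 10, 15, 18, 16 → best response b3.
Column against C: payoffs 13, 7, 19, 20 → best response b4.
Column against D: payoffs 18, 2, 6, 4 → best response b1.
Mutual best responses: (A, b2); (B, b3); (D, b1).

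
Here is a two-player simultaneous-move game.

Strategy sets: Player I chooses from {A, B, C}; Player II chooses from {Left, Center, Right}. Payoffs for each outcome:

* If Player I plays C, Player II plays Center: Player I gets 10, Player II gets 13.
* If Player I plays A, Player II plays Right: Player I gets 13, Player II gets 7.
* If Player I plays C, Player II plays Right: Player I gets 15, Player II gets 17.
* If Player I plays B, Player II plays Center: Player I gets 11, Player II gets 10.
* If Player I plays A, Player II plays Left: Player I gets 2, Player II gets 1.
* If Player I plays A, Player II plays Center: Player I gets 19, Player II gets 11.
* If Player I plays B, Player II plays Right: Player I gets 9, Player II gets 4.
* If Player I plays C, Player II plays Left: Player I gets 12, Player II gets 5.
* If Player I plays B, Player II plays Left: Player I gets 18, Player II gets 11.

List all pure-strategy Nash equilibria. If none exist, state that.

The pure Nash equilibria are (A, Center); (B, Left); (C, Right).

Player I against Left: payoffs 2, 18, 12 → best response B.
Player I against Center: payoffs 19, 11, 10 → best response A.
Player I against Right: payoffs 13, 9, 15 → best response C.
Player II against A: payoffs 1, 11, 7 → best response Center.
Player II against B: payoffs 11, 10, 4 → best response Left.
Player II against C: payoffs 5, 13, 17 → best response Right.
Mutual best responses: (A, Center); (B, Left); (C, Right).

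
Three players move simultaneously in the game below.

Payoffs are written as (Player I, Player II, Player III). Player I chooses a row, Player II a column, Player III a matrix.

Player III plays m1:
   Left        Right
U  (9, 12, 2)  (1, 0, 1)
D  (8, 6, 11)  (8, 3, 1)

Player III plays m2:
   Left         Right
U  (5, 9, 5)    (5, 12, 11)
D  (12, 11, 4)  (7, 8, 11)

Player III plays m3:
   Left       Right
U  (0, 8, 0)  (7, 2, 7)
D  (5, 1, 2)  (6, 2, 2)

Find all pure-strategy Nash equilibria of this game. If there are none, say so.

none

Player I against (Left, m1): payoffs 9, 8 → best response U.
Player I against (Left, m2): payoffs 5, 12 → best response D.
Player I against (Left, m3): payoffs 0, 5 → best response D.
Player I against (Right, m1): payoffs 1, 8 → best response D.
Player I against (Right, m2): payoffs 5, 7 → best response D.
Player I against (Right, m3): payoffs 7, 6 → best response U.
Player II against (U, m1): payoffs 12, 0 → best response Left.
Player II against (U, m2): payoffs 9, 12 → best response Right.
Player II against (U, m3): payoffs 8, 2 → best response Left.
Player II against (D, m1): payoffs 6, 3 → best response Left.
Player II against (D, m2): payoffs 11, 8 → best response Left.
Player II against (D, m3): payoffs 1, 2 → best response Right.
Player III against (U, Left): payoffs 2, 5, 0 → best response m2.
Player III against (U, Right): payoffs 1, 11, 7 → best response m2.
Player III against (D, Left): payoffs 11, 4, 2 → best response m1.
Player III against (D, Right): payoffs 1, 11, 2 → best response m2.
No profile is a mutual best response for all players.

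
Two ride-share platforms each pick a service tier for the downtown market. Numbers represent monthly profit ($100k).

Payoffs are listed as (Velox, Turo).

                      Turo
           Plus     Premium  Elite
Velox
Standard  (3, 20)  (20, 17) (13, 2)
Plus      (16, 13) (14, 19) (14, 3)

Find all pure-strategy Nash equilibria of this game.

(Standard, Plus): Velox can switch to Plus (3 → 16). Not NE.
(Standard, Premium): Turo can switch to Plus (17 → 20). Not NE.
(Standard, Elite): Velox can switch to Plus (13 → 14). Not NE.
(Plus, Plus): Turo can switch to Premium (13 → 19). Not NE.
(Plus, Premium): Velox can switch to Standard (14 → 20). Not NE.
(Plus, Elite): Turo can switch to Plus (3 → 13). Not NE.

none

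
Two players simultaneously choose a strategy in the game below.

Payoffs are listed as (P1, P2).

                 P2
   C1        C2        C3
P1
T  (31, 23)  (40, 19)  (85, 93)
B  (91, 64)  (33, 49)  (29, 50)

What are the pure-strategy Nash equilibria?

(T, C1): P1 can switch to B (31 → 91). Not NE.
(T, C2): P2 can switch to C1 (19 → 23). Not NE.
(T, C3): P1 gets 85, best alternative 29; P2 gets 93, best alternative 23. No profitable deviation — NE.
(B, C1): P1 gets 91, best alternative 31; P2 gets 64, best alternative 50. No profitable deviation — NE.
(B, C2): P1 can switch to T (33 → 40). Not NE.
(B, C3): P1 can switch to T (29 → 85). Not NE.

(T, C3) and (B, C1)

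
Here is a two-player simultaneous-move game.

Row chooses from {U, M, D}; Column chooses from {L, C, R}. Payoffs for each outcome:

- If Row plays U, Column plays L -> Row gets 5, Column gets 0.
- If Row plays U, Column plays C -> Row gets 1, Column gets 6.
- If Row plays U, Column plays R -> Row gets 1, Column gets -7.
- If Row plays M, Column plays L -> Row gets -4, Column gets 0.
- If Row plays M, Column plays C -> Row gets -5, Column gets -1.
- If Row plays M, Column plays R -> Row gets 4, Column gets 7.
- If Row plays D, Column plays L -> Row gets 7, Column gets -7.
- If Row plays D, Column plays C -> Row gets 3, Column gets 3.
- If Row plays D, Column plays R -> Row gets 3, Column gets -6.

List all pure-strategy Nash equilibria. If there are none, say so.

Pure-strategy Nash equilibria: (M, R); (D, C)

Row against L: payoffs 5, -4, 7 → best response D.
Row against C: payoffs 1, -5, 3 → best response D.
Row against R: payoffs 1, 4, 3 → best response M.
Column against U: payoffs 0, 6, -7 → best response C.
Column against M: payoffs 0, -1, 7 → best response R.
Column against D: payoffs -7, 3, -6 → best response C.
Mutual best responses: (M, R); (D, C).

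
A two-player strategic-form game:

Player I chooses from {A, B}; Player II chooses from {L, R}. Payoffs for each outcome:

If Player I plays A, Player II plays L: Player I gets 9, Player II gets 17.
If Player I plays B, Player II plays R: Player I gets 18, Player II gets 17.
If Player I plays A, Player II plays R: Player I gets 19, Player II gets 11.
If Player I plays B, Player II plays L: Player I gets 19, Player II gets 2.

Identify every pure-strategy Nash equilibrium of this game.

No pure-strategy Nash equilibrium.

Player I against L: payoffs 9, 19 → best response B.
Player I against R: payoffs 19, 18 → best response A.
Player II against A: payoffs 17, 11 → best response L.
Player II against B: payoffs 2, 17 → best response R.
No profile is a mutual best response for all players.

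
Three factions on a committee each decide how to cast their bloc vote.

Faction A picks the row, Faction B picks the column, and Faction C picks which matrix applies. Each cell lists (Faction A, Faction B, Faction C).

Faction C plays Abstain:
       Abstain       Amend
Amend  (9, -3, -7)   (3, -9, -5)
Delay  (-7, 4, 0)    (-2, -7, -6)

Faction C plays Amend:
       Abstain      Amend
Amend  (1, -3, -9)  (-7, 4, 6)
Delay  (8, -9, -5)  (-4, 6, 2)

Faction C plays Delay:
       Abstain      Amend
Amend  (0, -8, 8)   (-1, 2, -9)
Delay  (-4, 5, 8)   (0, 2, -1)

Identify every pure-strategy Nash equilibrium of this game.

Faction A against (Abstain, Abstain): payoffs 9, -7 → best response Amend.
Faction A against (Abstain, Amend): payoffs 1, 8 → best response Delay.
Faction A against (Abstain, Delay): payoffs 0, -4 → best response Amend.
Faction A against (Amend, Abstain): payoffs 3, -2 → best response Amend.
Faction A against (Amend, Amend): payoffs -7, -4 → best response Delay.
Faction A against (Amend, Delay): payoffs -1, 0 → best response Delay.
Faction B against (Amend, Abstain): payoffs -3, -9 → best response Abstain.
Faction B against (Amend, Amend): payoffs -3, 4 → best response Amend.
Faction B against (Amend, Delay): payoffs -8, 2 → best response Amend.
Faction B against (Delay, Abstain): payoffs 4, -7 → best response Abstain.
Faction B against (Delay, Amend): payoffs -9, 6 → best response Amend.
Faction B against (Delay, Delay): payoffs 5, 2 → best response Abstain.
Faction C against (Amend, Abstain): payoffs -7, -9, 8 → best response Delay.
Faction C against (Amend, Amend): payoffs -5, 6, -9 → best response Amend.
Faction C against (Delay, Abstain): payoffs 0, -5, 8 → best response Delay.
Faction C against (Delay, Amend): payoffs -6, 2, -1 → best response Amend.
Mutual best responses: (Delay, Amend, Amend).

The unique pure-strategy Nash equilibrium is (Delay, Amend, Amend).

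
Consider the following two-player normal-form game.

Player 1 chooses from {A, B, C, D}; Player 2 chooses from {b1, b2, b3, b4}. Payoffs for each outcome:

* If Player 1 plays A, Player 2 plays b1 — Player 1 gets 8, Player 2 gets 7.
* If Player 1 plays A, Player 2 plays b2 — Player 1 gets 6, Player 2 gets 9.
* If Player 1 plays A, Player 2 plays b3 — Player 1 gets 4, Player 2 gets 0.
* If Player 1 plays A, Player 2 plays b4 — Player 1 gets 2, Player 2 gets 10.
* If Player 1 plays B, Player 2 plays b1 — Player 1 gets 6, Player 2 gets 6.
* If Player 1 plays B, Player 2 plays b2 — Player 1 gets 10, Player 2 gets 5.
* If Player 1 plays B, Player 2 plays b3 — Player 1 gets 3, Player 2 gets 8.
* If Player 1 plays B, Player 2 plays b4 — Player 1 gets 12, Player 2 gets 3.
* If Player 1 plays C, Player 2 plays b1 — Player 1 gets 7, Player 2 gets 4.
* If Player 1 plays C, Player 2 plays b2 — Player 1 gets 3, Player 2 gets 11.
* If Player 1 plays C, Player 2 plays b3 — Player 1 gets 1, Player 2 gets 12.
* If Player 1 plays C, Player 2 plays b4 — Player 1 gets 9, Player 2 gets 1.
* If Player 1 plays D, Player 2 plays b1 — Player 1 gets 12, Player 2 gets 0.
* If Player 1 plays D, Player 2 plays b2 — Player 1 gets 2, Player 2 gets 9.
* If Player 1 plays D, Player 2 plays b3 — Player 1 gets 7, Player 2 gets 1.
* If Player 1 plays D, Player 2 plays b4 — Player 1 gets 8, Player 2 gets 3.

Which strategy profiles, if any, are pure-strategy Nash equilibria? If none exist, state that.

No pure-strategy Nash equilibrium.

(A, b1): Player 1 can switch to D (8 → 12). Not NE.
(A, b2): Player 1 can switch to B (6 → 10). Not NE.
(A, b3): Player 1 can switch to D (4 → 7). Not NE.
(A, b4): Player 1 can switch to B (2 → 12). Not NE.
(B, b1): Player 1 can switch to A (6 → 8). Not NE.
(B, b2): Player 2 can switch to b1 (5 → 6). Not NE.
(B, b3): Player 1 can switch to A (3 → 4). Not NE.
(B, b4): Player 2 can switch to b1 (3 → 6). Not NE.
(C, b1): Player 1 can switch to A (7 → 8). Not NE.
(C, b2): Player 1 can switch to A (3 → 6). Not NE.
(C, b3): Player 1 can switch to A (1 → 4). Not NE.
(C, b4): Player 1 can switch to B (9 → 12). Not NE.
(The remaining 4 profiles each have a profitable deviation by the same check.)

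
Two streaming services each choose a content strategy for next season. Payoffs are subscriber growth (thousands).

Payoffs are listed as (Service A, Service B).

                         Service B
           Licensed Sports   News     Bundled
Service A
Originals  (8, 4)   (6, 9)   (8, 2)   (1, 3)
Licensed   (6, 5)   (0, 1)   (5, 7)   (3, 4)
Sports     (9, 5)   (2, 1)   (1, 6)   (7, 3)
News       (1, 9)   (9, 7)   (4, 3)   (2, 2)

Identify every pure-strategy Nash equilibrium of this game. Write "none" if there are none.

There is no pure-strategy Nash equilibrium.

Service A against Licensed: payoffs 8, 6, 9, 1 → best response Sports.
Service A against Sports: payoffs 6, 0, 2, 9 → best response News.
Service A against News: payoffs 8, 5, 1, 4 → best response Originals.
Service A against Bundled: payoffs 1, 3, 7, 2 → best response Sports.
Service B against Originals: payoffs 4, 9, 2, 3 → best response Sports.
Service B against Licensed: payoffs 5, 1, 7, 4 → best response News.
Service B against Sports: payoffs 5, 1, 6, 3 → best response News.
Service B against News: payoffs 9, 7, 3, 2 → best response Licensed.
No profile is a mutual best response for all players.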